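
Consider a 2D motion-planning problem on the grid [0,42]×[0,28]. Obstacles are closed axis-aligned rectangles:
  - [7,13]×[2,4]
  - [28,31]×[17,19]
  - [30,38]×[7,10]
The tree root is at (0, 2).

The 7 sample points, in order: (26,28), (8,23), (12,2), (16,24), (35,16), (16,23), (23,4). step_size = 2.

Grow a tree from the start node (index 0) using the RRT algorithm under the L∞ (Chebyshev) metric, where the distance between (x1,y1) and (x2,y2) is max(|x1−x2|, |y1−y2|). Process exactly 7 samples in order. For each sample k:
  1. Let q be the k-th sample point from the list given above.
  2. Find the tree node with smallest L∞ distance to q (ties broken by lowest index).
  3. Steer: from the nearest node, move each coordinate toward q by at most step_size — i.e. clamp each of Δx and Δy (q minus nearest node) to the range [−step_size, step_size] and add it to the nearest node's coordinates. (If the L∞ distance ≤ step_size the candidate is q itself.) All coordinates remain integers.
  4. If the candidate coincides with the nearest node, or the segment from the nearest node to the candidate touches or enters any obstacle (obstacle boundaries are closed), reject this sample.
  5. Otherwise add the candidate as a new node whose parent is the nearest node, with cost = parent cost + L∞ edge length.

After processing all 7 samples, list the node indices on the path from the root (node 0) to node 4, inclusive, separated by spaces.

1. q=(26,28) nearest=0 d=26 new=(2,4) → add node 1 parent=0 cost=2
2. q=(8,23) nearest=1 d=19 new=(4,6) → add node 2 parent=1 cost=4
3. q=(12,2) nearest=2 d=8 new=(6,4) → add node 3 parent=2 cost=6
4. q=(16,24) nearest=2 d=18 new=(6,8) → add node 4 parent=2 cost=6
5. q=(35,16) nearest=3 d=29 new=(8,6) → add node 5 parent=3 cost=8
6. q=(16,23) nearest=4 d=15 new=(8,10) → add node 6 parent=4 cost=8
7. q=(23,4) nearest=5 d=15 new=(10,4) → blocked by [7,13]×[2,4], reject

Path: 0 1 2 4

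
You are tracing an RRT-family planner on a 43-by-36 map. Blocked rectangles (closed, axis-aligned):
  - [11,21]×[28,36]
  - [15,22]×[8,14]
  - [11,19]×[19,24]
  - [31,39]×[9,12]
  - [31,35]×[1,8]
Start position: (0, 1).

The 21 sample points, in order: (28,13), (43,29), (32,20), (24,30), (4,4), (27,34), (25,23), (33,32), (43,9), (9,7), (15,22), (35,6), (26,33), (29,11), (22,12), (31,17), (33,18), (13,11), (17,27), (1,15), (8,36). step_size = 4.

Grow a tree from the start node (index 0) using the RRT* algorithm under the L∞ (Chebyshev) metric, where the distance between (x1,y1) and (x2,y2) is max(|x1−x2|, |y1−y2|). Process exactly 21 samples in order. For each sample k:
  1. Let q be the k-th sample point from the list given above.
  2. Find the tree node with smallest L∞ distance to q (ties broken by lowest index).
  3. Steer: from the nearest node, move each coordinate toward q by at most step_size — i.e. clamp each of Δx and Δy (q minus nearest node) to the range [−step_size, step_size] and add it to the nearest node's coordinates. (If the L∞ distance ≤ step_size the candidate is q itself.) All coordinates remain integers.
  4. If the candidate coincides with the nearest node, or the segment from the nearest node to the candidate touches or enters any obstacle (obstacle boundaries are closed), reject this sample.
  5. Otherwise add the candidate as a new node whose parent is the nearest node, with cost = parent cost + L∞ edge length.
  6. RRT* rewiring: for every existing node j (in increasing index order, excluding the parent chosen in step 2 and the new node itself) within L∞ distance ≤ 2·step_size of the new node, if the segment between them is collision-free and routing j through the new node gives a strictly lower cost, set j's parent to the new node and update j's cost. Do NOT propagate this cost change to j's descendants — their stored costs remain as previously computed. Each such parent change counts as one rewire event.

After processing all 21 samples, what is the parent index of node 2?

1. q=(28,13) nearest=0 d=28 new=(4,5) → add node 1 parent=0 cost=4
2. q=(43,29) nearest=1 d=39 new=(8,9) → add node 2 parent=1 cost=8
3. q=(32,20) nearest=2 d=24 new=(12,13) → add node 3 parent=2 cost=12
4. q=(24,30) nearest=3 d=17 new=(16,17) → add node 4 parent=3 cost=16
5. q=(4,4) nearest=1 d=1 new=(4,4) → add node 5 parent=1 cost=5
6. q=(27,34) nearest=4 d=17 new=(20,21) → blocked by [11,19]×[19,24], reject
7. q=(25,23) nearest=4 d=9 new=(20,21) → blocked by [11,19]×[19,24], reject
8. q=(33,32) nearest=4 d=17 new=(20,21) → blocked by [11,19]×[19,24], reject
9. q=(43,9) nearest=4 d=27 new=(20,13) → blocked by [15,22]×[8,14], reject
10. q=(9,7) nearest=2 d=2 new=(9,7) → add node 6 parent=2 cost=10
11. q=(15,22) nearest=4 d=5 new=(15,21) → blocked by [11,19]×[19,24], reject
12. q=(35,6) nearest=4 d=19 new=(20,13) → blocked by [15,22]×[8,14], reject
13. q=(26,33) nearest=4 d=16 new=(20,21) → blocked by [11,19]×[19,24], reject
14. q=(29,11) nearest=4 d=13 new=(20,13) → blocked by [15,22]×[8,14], reject
15. q=(22,12) nearest=4 d=6 new=(20,13) → blocked by [15,22]×[8,14], reject
16. q=(31,17) nearest=4 d=15 new=(20,17) → add node 7 parent=4 cost=20
17. q=(33,18) nearest=7 d=13 new=(24,18) → add node 8 parent=7 cost=24
18. q=(13,11) nearest=3 d=2 new=(13,11) → add node 9 parent=3 cost=14
19. q=(17,27) nearest=8 d=9 new=(20,22) → add node 10 parent=8 cost=28
20. q=(1,15) nearest=2 d=7 new=(4,13) → add node 11 parent=2 cost=12
21. q=(8,36) nearest=10 d=14 new=(16,26) → blocked by [11,19]×[19,24], reject

Parent of node 2: 1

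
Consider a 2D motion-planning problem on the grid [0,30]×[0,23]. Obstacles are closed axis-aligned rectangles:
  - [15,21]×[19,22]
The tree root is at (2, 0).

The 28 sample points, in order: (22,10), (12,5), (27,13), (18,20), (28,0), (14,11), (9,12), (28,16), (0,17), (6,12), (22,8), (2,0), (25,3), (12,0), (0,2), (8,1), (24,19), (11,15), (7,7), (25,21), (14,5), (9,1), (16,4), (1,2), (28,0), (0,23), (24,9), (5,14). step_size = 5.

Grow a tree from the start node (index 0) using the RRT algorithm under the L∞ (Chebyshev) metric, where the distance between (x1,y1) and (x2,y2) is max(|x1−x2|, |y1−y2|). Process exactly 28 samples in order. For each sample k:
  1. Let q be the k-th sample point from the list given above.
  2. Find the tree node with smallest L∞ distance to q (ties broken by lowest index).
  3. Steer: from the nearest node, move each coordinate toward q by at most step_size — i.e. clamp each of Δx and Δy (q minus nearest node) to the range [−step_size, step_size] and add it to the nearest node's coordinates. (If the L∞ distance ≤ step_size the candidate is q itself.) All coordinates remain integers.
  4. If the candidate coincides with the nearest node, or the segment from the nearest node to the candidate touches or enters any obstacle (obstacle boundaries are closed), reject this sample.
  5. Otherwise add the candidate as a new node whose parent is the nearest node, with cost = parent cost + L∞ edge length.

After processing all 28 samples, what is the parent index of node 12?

1. q=(22,10) nearest=0 d=20 new=(7,5) → add node 1 parent=0 cost=5
2. q=(12,5) nearest=1 d=5 new=(12,5) → add node 2 parent=1 cost=10
3. q=(27,13) nearest=2 d=15 new=(17,10) → add node 3 parent=2 cost=15
4. q=(18,20) nearest=3 d=10 new=(18,15) → add node 4 parent=3 cost=20
5. q=(28,0) nearest=3 d=11 new=(22,5) → add node 5 parent=3 cost=20
6. q=(14,11) nearest=3 d=3 new=(14,11) → add node 6 parent=3 cost=18
7. q=(9,12) nearest=6 d=5 new=(9,12) → add node 7 parent=6 cost=23
8. q=(28,16) nearest=4 d=10 new=(23,16) → add node 8 parent=4 cost=25
9. q=(0,17) nearest=7 d=9 new=(4,17) → add node 9 parent=7 cost=28
10. q=(6,12) nearest=7 d=3 new=(6,12) → add node 10 parent=7 cost=26
11. q=(22,8) nearest=5 d=3 new=(22,8) → add node 11 parent=5 cost=23
12. q=(2,0) nearest=0 d=0 → coincident, reject
13. q=(25,3) nearest=5 d=3 new=(25,3) → add node 12 parent=5 cost=23
14. q=(12,0) nearest=1 d=5 new=(12,0) → add node 13 parent=1 cost=10
15. q=(0,2) nearest=0 d=2 new=(0,2) → add node 14 parent=0 cost=2
16. q=(8,1) nearest=1 d=4 new=(8,1) → add node 15 parent=1 cost=9
17. q=(24,19) nearest=8 d=3 new=(24,19) → add node 16 parent=8 cost=28
18. q=(11,15) nearest=7 d=3 new=(11,15) → add node 17 parent=7 cost=26
19. q=(7,7) nearest=1 d=2 new=(7,7) → add node 18 parent=1 cost=7
20. q=(25,21) nearest=16 d=2 new=(25,21) → add node 19 parent=16 cost=30
21. q=(14,5) nearest=2 d=2 new=(14,5) → add node 20 parent=2 cost=12
22. q=(9,1) nearest=15 d=1 new=(9,1) → add node 21 parent=15 cost=10
23. q=(16,4) nearest=20 d=2 new=(16,4) → add node 22 parent=20 cost=14
24. q=(1,2) nearest=14 d=1 new=(1,2) → add node 23 parent=14 cost=3
25. q=(28,0) nearest=12 d=3 new=(28,0) → add node 24 parent=12 cost=26
26. q=(0,23) nearest=9 d=6 new=(0,22) → add node 25 parent=9 cost=33
27. q=(24,9) nearest=11 d=2 new=(24,9) → add node 26 parent=11 cost=25
28. q=(5,14) nearest=10 d=2 new=(5,14) → add node 27 parent=10 cost=28

Parent of node 12: 5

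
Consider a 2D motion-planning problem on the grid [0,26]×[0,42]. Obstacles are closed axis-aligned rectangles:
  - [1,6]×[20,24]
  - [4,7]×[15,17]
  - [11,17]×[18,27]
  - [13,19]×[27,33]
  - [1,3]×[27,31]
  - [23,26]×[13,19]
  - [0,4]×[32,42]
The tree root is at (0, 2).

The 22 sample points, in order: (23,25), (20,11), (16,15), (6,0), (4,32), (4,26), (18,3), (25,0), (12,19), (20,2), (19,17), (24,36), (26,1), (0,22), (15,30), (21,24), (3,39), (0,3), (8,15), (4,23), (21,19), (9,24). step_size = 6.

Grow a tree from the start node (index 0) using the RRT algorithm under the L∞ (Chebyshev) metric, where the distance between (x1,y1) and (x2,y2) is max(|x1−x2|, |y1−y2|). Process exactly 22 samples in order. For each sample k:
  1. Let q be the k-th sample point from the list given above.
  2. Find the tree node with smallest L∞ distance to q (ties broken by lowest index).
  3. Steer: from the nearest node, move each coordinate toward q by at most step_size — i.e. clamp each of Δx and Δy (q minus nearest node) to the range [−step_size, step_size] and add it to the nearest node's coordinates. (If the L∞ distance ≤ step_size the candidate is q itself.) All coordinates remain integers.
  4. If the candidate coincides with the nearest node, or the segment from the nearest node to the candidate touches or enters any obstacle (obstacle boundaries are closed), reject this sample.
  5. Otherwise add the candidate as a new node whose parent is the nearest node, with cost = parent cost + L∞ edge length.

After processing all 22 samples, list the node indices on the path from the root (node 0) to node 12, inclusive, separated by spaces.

1. q=(23,25) nearest=0 d=23 new=(6,8) → add node 1 parent=0 cost=6
2. q=(20,11) nearest=1 d=14 new=(12,11) → add node 2 parent=1 cost=12
3. q=(16,15) nearest=2 d=4 new=(16,15) → add node 3 parent=2 cost=16
4. q=(6,0) nearest=0 d=6 new=(6,0) → add node 4 parent=0 cost=6
5. q=(4,32) nearest=3 d=17 new=(10,21) → blocked by [11,17]×[18,27], reject
6. q=(4,26) nearest=3 d=12 new=(10,21) → blocked by [11,17]×[18,27], reject
7. q=(18,3) nearest=2 d=8 new=(18,5) → add node 5 parent=2 cost=18
8. q=(25,0) nearest=5 d=7 new=(24,0) → add node 6 parent=5 cost=24
9. q=(12,19) nearest=3 d=4 new=(12,19) → blocked by [11,17]×[18,27], reject
10. q=(20,2) nearest=5 d=3 new=(20,2) → add node 7 parent=5 cost=21
11. q=(19,17) nearest=3 d=3 new=(19,17) → add node 8 parent=3 cost=19
12. q=(24,36) nearest=8 d=19 new=(24,23) → add node 9 parent=8 cost=25
13. q=(26,1) nearest=6 d=2 new=(26,1) → add node 10 parent=6 cost=26
14. q=(0,22) nearest=2 d=12 new=(6,17) → blocked by [4,7]×[15,17], reject
15. q=(15,30) nearest=9 d=9 new=(18,29) → blocked by [13,19]×[27,33], reject
16. q=(21,24) nearest=9 d=3 new=(21,24) → add node 11 parent=9 cost=28
17. q=(3,39) nearest=11 d=18 new=(15,30) → blocked by [13,19]×[27,33], reject
18. q=(0,3) nearest=0 d=1 new=(0,3) → add node 12 parent=0 cost=1
19. q=(8,15) nearest=2 d=4 new=(8,15) → add node 13 parent=2 cost=16
20. q=(4,23) nearest=13 d=8 new=(4,21) → blocked by [1,6]×[20,24], reject
21. q=(21,19) nearest=8 d=2 new=(21,19) → add node 14 parent=8 cost=21
22. q=(9,24) nearest=3 d=9 new=(10,21) → blocked by [11,17]×[18,27], reject

Path: 0 12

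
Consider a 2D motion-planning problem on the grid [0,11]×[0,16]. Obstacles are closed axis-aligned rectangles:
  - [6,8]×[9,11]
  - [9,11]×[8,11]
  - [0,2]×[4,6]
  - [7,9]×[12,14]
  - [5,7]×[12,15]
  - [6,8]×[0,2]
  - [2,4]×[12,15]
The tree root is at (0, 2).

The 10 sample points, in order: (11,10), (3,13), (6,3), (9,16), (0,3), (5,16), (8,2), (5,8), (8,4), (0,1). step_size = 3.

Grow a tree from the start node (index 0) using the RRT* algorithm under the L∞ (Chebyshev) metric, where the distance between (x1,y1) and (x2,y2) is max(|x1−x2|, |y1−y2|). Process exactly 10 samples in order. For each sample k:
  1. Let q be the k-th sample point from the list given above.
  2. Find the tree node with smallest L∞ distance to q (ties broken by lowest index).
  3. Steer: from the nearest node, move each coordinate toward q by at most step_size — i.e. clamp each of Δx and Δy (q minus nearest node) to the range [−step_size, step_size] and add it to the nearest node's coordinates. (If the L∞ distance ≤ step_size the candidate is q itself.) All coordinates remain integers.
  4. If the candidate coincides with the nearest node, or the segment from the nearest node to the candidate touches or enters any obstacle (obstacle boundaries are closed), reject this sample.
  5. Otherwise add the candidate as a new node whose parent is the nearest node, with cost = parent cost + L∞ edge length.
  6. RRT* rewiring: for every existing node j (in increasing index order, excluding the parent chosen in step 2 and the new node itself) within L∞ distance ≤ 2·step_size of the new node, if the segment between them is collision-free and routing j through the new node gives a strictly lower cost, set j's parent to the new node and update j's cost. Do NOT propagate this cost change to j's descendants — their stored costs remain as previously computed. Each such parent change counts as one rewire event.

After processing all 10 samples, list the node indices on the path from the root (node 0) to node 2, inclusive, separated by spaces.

Path: 0 1 2

1. q=(11,10) nearest=0 d=11 new=(3,5) → blocked by [0,2]×[4,6], reject
2. q=(3,13) nearest=0 d=11 new=(3,5) → blocked by [0,2]×[4,6], reject
3. q=(6,3) nearest=0 d=6 new=(3,3) → add node 1 parent=0 cost=3
4. q=(9,16) nearest=1 d=13 new=(6,6) → add node 2 parent=1 cost=6
5. q=(0,3) nearest=0 d=1 new=(0,3) → add node 3 parent=0 cost=1
6. q=(5,16) nearest=2 d=10 new=(5,9) → add node 4 parent=2 cost=9
7. q=(8,2) nearest=2 d=4 new=(8,3) → add node 5 parent=2 cost=9
8. q=(5,8) nearest=4 d=1 new=(5,8) → add node 6 parent=4 cost=10
9. q=(8,4) nearest=5 d=1 new=(8,4) → add node 7 parent=5 cost=10
10. q=(0,1) nearest=0 d=1 new=(0,1) → add node 8 parent=0 cost=1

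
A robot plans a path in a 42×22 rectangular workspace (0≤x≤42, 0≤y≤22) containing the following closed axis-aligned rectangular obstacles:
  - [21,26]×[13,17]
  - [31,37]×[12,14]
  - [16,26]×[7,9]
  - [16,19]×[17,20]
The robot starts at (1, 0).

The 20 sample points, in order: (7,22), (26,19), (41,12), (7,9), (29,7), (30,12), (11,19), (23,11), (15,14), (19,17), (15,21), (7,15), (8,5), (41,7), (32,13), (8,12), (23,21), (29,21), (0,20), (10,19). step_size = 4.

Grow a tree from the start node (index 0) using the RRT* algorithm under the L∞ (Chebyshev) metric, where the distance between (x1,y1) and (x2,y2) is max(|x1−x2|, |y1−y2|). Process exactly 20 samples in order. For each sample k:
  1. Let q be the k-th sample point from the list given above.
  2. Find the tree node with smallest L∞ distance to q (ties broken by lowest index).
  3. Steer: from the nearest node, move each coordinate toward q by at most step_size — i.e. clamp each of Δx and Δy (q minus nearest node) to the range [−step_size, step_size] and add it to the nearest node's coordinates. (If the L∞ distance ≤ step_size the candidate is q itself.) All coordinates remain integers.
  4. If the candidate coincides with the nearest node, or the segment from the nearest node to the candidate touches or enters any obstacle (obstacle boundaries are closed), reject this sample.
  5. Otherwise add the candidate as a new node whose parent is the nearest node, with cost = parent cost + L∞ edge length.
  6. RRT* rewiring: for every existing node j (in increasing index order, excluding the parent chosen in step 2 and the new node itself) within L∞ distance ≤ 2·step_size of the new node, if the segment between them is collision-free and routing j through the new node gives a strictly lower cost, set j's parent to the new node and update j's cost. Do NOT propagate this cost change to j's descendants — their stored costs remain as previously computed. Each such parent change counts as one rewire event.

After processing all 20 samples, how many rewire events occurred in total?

1. q=(7,22) nearest=0 d=22 new=(5,4) → add node 1 parent=0 cost=4
2. q=(26,19) nearest=1 d=21 new=(9,8) → add node 2 parent=1 cost=8
3. q=(41,12) nearest=2 d=32 new=(13,12) → add node 3 parent=2 cost=12
4. q=(7,9) nearest=2 d=2 new=(7,9) → add node 4 parent=2 cost=10
5. q=(29,7) nearest=3 d=16 new=(17,8) → blocked by [16,26]×[7,9], reject
6. q=(30,12) nearest=3 d=17 new=(17,12) → add node 5 parent=3 cost=16
7. q=(11,19) nearest=3 d=7 new=(11,16) → add node 6 parent=3 cost=16
8. q=(23,11) nearest=5 d=6 new=(21,11) → add node 7 parent=5 cost=20
9. q=(15,14) nearest=3 d=2 new=(15,14) → add node 8 parent=3 cost=14
10. q=(19,17) nearest=8 d=4 new=(19,17) → blocked by [16,19]×[17,20], reject
11. q=(15,21) nearest=6 d=5 new=(15,20) → add node 9 parent=6 cost=20
12. q=(7,15) nearest=6 d=4 new=(7,15) → add node 10 parent=6 cost=20
13. q=(8,5) nearest=1 d=3 new=(8,5) → add node 11 parent=1 cost=7
14. q=(41,7) nearest=7 d=20 new=(25,7) → blocked by [16,26]×[7,9], reject
15. q=(32,13) nearest=7 d=11 new=(25,13) → blocked by [21,26]×[13,17], reject
16. q=(8,12) nearest=4 d=3 new=(8,12) → add node 12 parent=4 cost=13; rewire 10→12 (16<20)
17. q=(23,21) nearest=8 d=8 new=(19,18) → blocked by [16,19]×[17,20], reject
18. q=(29,21) nearest=7 d=10 new=(25,15) → blocked by [21,26]×[13,17], reject
19. q=(0,20) nearest=10 d=7 new=(3,19) → add node 13 parent=10 cost=20
20. q=(10,19) nearest=6 d=3 new=(10,19) → add node 14 parent=6 cost=19

Rewire events: 1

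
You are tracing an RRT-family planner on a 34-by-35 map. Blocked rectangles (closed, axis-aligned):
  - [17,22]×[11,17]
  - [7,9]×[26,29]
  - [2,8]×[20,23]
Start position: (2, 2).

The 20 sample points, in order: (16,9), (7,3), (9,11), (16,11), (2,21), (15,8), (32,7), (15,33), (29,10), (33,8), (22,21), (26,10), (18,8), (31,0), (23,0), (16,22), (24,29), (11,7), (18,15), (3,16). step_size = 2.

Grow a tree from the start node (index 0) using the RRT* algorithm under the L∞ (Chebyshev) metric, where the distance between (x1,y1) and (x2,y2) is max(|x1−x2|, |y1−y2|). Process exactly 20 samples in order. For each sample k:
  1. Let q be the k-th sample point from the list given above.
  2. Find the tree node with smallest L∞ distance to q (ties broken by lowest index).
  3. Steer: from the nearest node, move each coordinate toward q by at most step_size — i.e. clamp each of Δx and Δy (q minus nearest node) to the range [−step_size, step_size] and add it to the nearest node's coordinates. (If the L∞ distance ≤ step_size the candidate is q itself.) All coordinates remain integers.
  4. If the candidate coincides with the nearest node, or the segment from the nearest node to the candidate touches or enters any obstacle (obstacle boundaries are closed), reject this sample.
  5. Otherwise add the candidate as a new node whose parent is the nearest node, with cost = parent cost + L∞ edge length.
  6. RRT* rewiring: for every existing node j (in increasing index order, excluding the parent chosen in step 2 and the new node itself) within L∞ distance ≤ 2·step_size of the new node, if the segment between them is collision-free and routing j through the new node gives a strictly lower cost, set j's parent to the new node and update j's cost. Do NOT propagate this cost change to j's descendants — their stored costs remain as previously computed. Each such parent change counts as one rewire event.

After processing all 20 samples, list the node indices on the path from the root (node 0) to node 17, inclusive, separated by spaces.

Path: 0 1 2 4 6 17

1. q=(16,9) nearest=0 d=14 new=(4,4) → add node 1 parent=0 cost=2
2. q=(7,3) nearest=1 d=3 new=(6,3) → add node 2 parent=1 cost=4
3. q=(9,11) nearest=1 d=7 new=(6,6) → add node 3 parent=1 cost=4
4. q=(16,11) nearest=2 d=10 new=(8,5) → add node 4 parent=2 cost=6
5. q=(2,21) nearest=3 d=15 new=(4,8) → add node 5 parent=3 cost=6
6. q=(15,8) nearest=4 d=7 new=(10,7) → add node 6 parent=4 cost=8
7. q=(32,7) nearest=6 d=22 new=(12,7) → add node 7 parent=6 cost=10
8. q=(15,33) nearest=5 d=25 new=(6,10) → add node 8 parent=5 cost=8
9. q=(29,10) nearest=7 d=17 new=(14,9) → add node 9 parent=7 cost=12
10. q=(33,8) nearest=9 d=19 new=(16,8) → add node 10 parent=9 cost=14
11. q=(22,21) nearest=9 d=12 new=(16,11) → add node 11 parent=9 cost=14
12. q=(26,10) nearest=10 d=10 new=(18,10) → add node 12 parent=10 cost=16
13. q=(18,8) nearest=10 d=2 new=(18,8) → add node 13 parent=10 cost=16
14. q=(31,0) nearest=12 d=13 new=(20,8) → add node 14 parent=12 cost=18
15. q=(23,0) nearest=10 d=8 new=(18,6) → add node 15 parent=10 cost=16
16. q=(16,22) nearest=11 d=11 new=(16,13) → add node 16 parent=11 cost=16
17. q=(24,29) nearest=16 d=16 new=(18,15) → blocked by [17,22]×[11,17], reject
18. q=(11,7) nearest=6 d=1 new=(11,7) → add node 17 parent=6 cost=9
19. q=(18,15) nearest=16 d=2 new=(18,15) → blocked by [17,22]×[11,17], reject
20. q=(3,16) nearest=8 d=6 new=(4,12) → add node 18 parent=8 cost=10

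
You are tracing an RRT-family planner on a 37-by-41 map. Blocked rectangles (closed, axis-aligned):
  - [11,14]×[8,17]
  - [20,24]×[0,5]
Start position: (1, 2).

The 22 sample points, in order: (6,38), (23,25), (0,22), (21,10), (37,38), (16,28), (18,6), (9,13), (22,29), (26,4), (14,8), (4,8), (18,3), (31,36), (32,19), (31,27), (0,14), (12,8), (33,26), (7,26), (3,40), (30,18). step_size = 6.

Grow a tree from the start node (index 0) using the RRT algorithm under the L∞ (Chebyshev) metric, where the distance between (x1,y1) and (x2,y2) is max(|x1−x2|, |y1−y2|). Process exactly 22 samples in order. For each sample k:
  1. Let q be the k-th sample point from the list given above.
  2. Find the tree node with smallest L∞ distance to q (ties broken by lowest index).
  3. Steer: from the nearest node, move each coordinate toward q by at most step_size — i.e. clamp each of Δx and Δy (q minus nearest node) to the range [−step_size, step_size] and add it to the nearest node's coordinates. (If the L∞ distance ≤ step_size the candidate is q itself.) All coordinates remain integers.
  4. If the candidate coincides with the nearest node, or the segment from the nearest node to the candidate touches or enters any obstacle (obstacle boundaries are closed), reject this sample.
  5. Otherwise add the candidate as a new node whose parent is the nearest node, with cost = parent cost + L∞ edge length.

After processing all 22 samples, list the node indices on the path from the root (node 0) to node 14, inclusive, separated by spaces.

Path: 0 1 2 3 6 14

1. q=(6,38) nearest=0 d=36 new=(6,8) → add node 1 parent=0 cost=6
2. q=(23,25) nearest=1 d=17 new=(12,14) → blocked by [11,14]×[8,17], reject
3. q=(0,22) nearest=1 d=14 new=(0,14) → add node 2 parent=1 cost=12
4. q=(21,10) nearest=1 d=15 new=(12,10) → blocked by [11,14]×[8,17], reject
5. q=(37,38) nearest=1 d=31 new=(12,14) → blocked by [11,14]×[8,17], reject
6. q=(16,28) nearest=2 d=16 new=(6,20) → add node 3 parent=2 cost=18
7. q=(18,6) nearest=1 d=12 new=(12,6) → add node 4 parent=1 cost=12
8. q=(9,13) nearest=1 d=5 new=(9,13) → add node 5 parent=1 cost=11
9. q=(22,29) nearest=3 d=16 new=(12,26) → add node 6 parent=3 cost=24
10. q=(26,4) nearest=4 d=14 new=(18,4) → add node 7 parent=4 cost=18
11. q=(14,8) nearest=4 d=2 new=(14,8) → blocked by [11,14]×[8,17], reject
12. q=(4,8) nearest=1 d=2 new=(4,8) → add node 8 parent=1 cost=8
13. q=(18,3) nearest=7 d=1 new=(18,3) → add node 9 parent=7 cost=19
14. q=(31,36) nearest=6 d=19 new=(18,32) → add node 10 parent=6 cost=30
15. q=(32,19) nearest=10 d=14 new=(24,26) → add node 11 parent=10 cost=36
16. q=(31,27) nearest=11 d=7 new=(30,27) → add node 12 parent=11 cost=42
17. q=(0,14) nearest=2 d=0 → coincident, reject
18. q=(12,8) nearest=4 d=2 new=(12,8) → blocked by [11,14]×[8,17], reject
19. q=(33,26) nearest=12 d=3 new=(33,26) → add node 13 parent=12 cost=45
20. q=(7,26) nearest=6 d=5 new=(7,26) → add node 14 parent=6 cost=29
21. q=(3,40) nearest=6 d=14 new=(6,32) → add node 15 parent=6 cost=30
22. q=(30,18) nearest=11 d=8 new=(30,20) → add node 16 parent=11 cost=42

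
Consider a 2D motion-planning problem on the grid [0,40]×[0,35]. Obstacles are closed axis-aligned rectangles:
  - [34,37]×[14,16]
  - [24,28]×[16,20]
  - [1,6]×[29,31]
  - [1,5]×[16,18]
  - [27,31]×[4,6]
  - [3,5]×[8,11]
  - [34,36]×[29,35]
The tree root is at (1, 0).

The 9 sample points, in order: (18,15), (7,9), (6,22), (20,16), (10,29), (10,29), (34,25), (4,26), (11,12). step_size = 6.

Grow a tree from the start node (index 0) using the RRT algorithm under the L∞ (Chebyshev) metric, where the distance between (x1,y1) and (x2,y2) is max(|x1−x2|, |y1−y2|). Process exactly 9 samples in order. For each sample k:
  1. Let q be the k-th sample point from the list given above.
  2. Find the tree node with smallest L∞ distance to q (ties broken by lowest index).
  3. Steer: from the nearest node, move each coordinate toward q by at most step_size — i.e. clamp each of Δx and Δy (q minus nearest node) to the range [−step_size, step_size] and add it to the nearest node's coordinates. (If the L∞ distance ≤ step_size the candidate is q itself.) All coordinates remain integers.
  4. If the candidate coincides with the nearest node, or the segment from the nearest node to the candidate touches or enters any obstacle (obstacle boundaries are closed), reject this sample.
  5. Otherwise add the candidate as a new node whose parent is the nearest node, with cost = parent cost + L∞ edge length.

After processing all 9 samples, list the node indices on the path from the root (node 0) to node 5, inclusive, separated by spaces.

Path: 0 1 2 3 5

1. q=(18,15) nearest=0 d=17 new=(7,6) → add node 1 parent=0 cost=6
2. q=(7,9) nearest=1 d=3 new=(7,9) → add node 2 parent=1 cost=9
3. q=(6,22) nearest=2 d=13 new=(6,15) → add node 3 parent=2 cost=15
4. q=(20,16) nearest=1 d=13 new=(13,12) → add node 4 parent=1 cost=12
5. q=(10,29) nearest=3 d=14 new=(10,21) → add node 5 parent=3 cost=21
6. q=(10,29) nearest=5 d=8 new=(10,27) → add node 6 parent=5 cost=27
7. q=(34,25) nearest=4 d=21 new=(19,18) → add node 7 parent=4 cost=18
8. q=(4,26) nearest=5 d=6 new=(4,26) → add node 8 parent=5 cost=27
9. q=(11,12) nearest=4 d=2 new=(11,12) → add node 9 parent=4 cost=14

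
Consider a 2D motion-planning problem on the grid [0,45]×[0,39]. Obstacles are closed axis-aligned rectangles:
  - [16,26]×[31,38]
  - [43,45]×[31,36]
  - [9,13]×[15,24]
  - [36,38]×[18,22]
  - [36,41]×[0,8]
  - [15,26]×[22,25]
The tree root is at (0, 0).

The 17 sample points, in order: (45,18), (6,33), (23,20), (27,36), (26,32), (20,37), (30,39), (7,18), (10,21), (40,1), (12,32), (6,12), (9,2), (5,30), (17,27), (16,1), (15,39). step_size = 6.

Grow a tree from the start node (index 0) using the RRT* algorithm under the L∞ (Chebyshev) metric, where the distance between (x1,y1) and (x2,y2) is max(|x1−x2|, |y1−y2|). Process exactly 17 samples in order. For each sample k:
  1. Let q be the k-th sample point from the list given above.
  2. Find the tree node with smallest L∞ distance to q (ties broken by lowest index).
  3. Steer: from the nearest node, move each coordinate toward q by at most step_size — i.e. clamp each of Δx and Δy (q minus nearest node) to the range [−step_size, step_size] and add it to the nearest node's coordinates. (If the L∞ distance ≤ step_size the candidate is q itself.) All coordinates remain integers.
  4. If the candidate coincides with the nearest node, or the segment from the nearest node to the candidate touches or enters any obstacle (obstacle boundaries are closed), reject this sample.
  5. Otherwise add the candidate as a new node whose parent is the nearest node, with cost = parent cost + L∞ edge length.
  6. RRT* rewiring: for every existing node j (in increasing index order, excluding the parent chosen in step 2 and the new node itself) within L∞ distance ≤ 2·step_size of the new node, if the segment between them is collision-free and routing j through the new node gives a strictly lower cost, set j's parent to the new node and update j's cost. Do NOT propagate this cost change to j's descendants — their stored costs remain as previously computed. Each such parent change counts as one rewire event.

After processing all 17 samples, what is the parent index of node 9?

1. q=(45,18) nearest=0 d=45 new=(6,6) → add node 1 parent=0 cost=6
2. q=(6,33) nearest=1 d=27 new=(6,12) → add node 2 parent=1 cost=12
3. q=(23,20) nearest=1 d=17 new=(12,12) → add node 3 parent=1 cost=12
4. q=(27,36) nearest=2 d=24 new=(12,18) → blocked by [9,13]×[15,24], reject
5. q=(26,32) nearest=2 d=20 new=(12,18) → blocked by [9,13]×[15,24], reject
6. q=(20,37) nearest=2 d=25 new=(12,18) → blocked by [9,13]×[15,24], reject
7. q=(30,39) nearest=2 d=27 new=(12,18) → blocked by [9,13]×[15,24], reject
8. q=(7,18) nearest=2 d=6 new=(7,18) → add node 4 parent=2 cost=18
9. q=(10,21) nearest=4 d=3 new=(10,21) → blocked by [9,13]×[15,24], reject
10. q=(40,1) nearest=3 d=28 new=(18,6) → add node 5 parent=3 cost=18
11. q=(12,32) nearest=4 d=14 new=(12,24) → blocked by [9,13]×[15,24], reject
12. q=(6,12) nearest=2 d=0 → coincident, reject
13. q=(9,2) nearest=1 d=4 new=(9,2) → add node 6 parent=1 cost=10
14. q=(5,30) nearest=4 d=12 new=(5,24) → add node 7 parent=4 cost=24
15. q=(17,27) nearest=4 d=10 new=(13,24) → blocked by [9,13]×[15,24], reject
16. q=(16,1) nearest=5 d=5 new=(16,1) → add node 8 parent=5 cost=23
17. q=(15,39) nearest=7 d=15 new=(11,30) → add node 9 parent=7 cost=30

Parent of node 9: 7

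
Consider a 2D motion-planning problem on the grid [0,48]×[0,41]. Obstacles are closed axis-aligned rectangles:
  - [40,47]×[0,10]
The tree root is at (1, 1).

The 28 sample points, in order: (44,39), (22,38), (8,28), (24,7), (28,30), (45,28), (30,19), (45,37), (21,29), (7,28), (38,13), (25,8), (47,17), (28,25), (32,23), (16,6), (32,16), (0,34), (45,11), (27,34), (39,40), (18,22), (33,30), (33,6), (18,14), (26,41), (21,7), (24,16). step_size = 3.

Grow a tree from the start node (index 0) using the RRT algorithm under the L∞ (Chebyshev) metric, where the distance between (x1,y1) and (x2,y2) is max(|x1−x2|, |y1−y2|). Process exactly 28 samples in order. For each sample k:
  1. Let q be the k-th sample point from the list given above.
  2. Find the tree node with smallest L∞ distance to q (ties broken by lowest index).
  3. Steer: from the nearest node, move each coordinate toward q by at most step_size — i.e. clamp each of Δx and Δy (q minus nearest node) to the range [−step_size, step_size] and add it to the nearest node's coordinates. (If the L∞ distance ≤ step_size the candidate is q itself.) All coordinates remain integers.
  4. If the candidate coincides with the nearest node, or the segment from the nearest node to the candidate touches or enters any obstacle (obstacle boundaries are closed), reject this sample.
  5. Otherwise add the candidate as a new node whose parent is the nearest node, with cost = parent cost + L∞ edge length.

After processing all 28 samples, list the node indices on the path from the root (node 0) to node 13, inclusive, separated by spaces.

Path: 0 1 2 3 4 6 7 8 9 11 13

1. q=(44,39) nearest=0 d=43 new=(4,4) → add node 1 parent=0 cost=3
2. q=(22,38) nearest=1 d=34 new=(7,7) → add node 2 parent=1 cost=6
3. q=(8,28) nearest=2 d=21 new=(8,10) → add node 3 parent=2 cost=9
4. q=(24,7) nearest=3 d=16 new=(11,7) → add node 4 parent=3 cost=12
5. q=(28,30) nearest=3 d=20 new=(11,13) → add node 5 parent=3 cost=12
6. q=(45,28) nearest=4 d=34 new=(14,10) → add node 6 parent=4 cost=15
7. q=(30,19) nearest=6 d=16 new=(17,13) → add node 7 parent=6 cost=18
8. q=(45,37) nearest=7 d=28 new=(20,16) → add node 8 parent=7 cost=21
9. q=(21,29) nearest=8 d=13 new=(21,19) → add node 9 parent=8 cost=24
10. q=(7,28) nearest=8 d=13 new=(17,19) → add node 10 parent=8 cost=24
11. q=(38,13) nearest=9 d=17 new=(24,16) → add node 11 parent=9 cost=27
12. q=(25,8) nearest=7 d=8 new=(20,10) → add node 12 parent=7 cost=21
13. q=(47,17) nearest=11 d=23 new=(27,17) → add node 13 parent=11 cost=30
14. q=(28,25) nearest=9 d=7 new=(24,22) → add node 14 parent=9 cost=27
15. q=(32,23) nearest=13 d=6 new=(30,20) → add node 15 parent=13 cost=33
16. q=(16,6) nearest=6 d=4 new=(16,7) → add node 16 parent=6 cost=18
17. q=(32,16) nearest=15 d=4 new=(32,17) → add node 17 parent=15 cost=36
18. q=(0,34) nearest=10 d=17 new=(14,22) → add node 18 parent=10 cost=27
19. q=(45,11) nearest=17 d=13 new=(35,14) → add node 19 parent=17 cost=39
20. q=(27,34) nearest=14 d=12 new=(27,25) → add node 20 parent=14 cost=30
21. q=(39,40) nearest=20 d=15 new=(30,28) → add node 21 parent=20 cost=33
22. q=(18,22) nearest=9 d=3 new=(18,22) → add node 22 parent=9 cost=27
23. q=(33,30) nearest=21 d=3 new=(33,30) → add node 23 parent=21 cost=36
24. q=(33,6) nearest=19 d=8 new=(33,11) → add node 24 parent=19 cost=42
25. q=(18,14) nearest=7 d=1 new=(18,14) → add node 25 parent=7 cost=19
26. q=(26,41) nearest=23 d=11 new=(30,33) → add node 26 parent=23 cost=39
27. q=(21,7) nearest=12 d=3 new=(21,7) → add node 27 parent=12 cost=24
28. q=(24,16) nearest=11 d=0 → coincident, reject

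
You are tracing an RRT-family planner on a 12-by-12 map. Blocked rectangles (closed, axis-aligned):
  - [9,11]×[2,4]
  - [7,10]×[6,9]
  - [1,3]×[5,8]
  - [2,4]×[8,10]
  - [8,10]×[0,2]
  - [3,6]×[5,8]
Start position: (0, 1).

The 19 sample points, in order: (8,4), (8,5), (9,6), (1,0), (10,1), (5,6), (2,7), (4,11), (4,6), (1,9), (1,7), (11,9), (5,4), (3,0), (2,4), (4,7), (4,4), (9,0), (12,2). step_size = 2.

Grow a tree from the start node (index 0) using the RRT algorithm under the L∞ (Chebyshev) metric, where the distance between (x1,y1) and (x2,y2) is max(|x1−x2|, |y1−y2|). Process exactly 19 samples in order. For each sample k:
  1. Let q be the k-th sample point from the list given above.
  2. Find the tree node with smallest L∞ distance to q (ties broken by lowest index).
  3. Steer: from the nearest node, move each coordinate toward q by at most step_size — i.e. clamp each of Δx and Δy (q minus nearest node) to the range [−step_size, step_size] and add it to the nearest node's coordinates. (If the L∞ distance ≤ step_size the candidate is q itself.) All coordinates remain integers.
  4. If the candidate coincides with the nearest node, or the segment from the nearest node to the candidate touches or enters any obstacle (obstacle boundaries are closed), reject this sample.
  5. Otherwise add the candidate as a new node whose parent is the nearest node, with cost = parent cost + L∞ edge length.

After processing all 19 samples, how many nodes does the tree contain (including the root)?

1. q=(8,4) nearest=0 d=8 new=(2,3) → add node 1 parent=0 cost=2
2. q=(8,5) nearest=1 d=6 new=(4,5) → blocked by [3,6]×[5,8], reject
3. q=(9,6) nearest=1 d=7 new=(4,5) → blocked by [3,6]×[5,8], reject
4. q=(1,0) nearest=0 d=1 new=(1,0) → add node 2 parent=0 cost=1
5. q=(10,1) nearest=1 d=8 new=(4,1) → add node 3 parent=1 cost=4
6. q=(5,6) nearest=1 d=3 new=(4,5) → blocked by [3,6]×[5,8], reject
7. q=(2,7) nearest=1 d=4 new=(2,5) → blocked by [1,3]×[5,8], reject
8. q=(4,11) nearest=1 d=8 new=(4,5) → blocked by [3,6]×[5,8], reject
9. q=(4,6) nearest=1 d=3 new=(4,5) → blocked by [3,6]×[5,8], reject
10. q=(1,9) nearest=1 d=6 new=(1,5) → blocked by [1,3]×[5,8], reject
11. q=(1,7) nearest=1 d=4 new=(1,5) → blocked by [1,3]×[5,8], reject
12. q=(11,9) nearest=3 d=8 new=(6,3) → add node 4 parent=3 cost=6
13. q=(5,4) nearest=4 d=1 new=(5,4) → add node 5 parent=4 cost=7
14. q=(3,0) nearest=3 d=1 new=(3,0) → add node 6 parent=3 cost=5
15. q=(2,4) nearest=1 d=1 new=(2,4) → add node 7 parent=1 cost=3
16. q=(4,7) nearest=5 d=3 new=(4,6) → blocked by [3,6]×[5,8], reject
17. q=(4,4) nearest=5 d=1 new=(4,4) → add node 8 parent=5 cost=8
18. q=(9,0) nearest=4 d=3 new=(8,1) → blocked by [8,10]×[0,2], reject
19. q=(12,2) nearest=4 d=6 new=(8,2) → blocked by [8,10]×[0,2], reject

Node count: 9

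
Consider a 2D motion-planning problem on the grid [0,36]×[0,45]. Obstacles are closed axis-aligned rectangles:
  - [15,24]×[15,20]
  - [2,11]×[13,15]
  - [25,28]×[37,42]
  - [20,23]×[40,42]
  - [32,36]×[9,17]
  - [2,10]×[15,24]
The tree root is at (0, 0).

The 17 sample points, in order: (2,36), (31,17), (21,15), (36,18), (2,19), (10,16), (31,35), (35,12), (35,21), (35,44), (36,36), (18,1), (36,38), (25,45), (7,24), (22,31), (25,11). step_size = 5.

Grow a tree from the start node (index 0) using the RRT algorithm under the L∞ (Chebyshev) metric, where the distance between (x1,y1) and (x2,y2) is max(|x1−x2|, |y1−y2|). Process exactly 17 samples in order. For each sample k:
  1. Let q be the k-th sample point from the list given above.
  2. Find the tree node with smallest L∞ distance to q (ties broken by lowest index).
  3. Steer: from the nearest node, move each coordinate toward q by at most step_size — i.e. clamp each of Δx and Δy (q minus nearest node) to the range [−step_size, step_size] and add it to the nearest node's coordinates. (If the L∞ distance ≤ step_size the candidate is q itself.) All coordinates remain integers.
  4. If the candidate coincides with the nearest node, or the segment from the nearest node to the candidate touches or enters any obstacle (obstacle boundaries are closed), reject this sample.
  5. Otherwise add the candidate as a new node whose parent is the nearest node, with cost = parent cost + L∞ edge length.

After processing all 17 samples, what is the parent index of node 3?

Parent of node 3: 2

1. q=(2,36) nearest=0 d=36 new=(2,5) → add node 1 parent=0 cost=5
2. q=(31,17) nearest=1 d=29 new=(7,10) → add node 2 parent=1 cost=10
3. q=(21,15) nearest=2 d=14 new=(12,15) → blocked by [2,11]×[13,15], reject
4. q=(36,18) nearest=2 d=29 new=(12,15) → blocked by [2,11]×[13,15], reject
5. q=(2,19) nearest=2 d=9 new=(2,15) → blocked by [2,11]×[13,15], reject
6. q=(10,16) nearest=2 d=6 new=(10,15) → blocked by [2,11]×[13,15], reject
7. q=(31,35) nearest=2 d=25 new=(12,15) → blocked by [2,11]×[13,15], reject
8. q=(35,12) nearest=2 d=28 new=(12,12) → add node 3 parent=2 cost=15
9. q=(35,21) nearest=3 d=23 new=(17,17) → blocked by [15,24]×[15,20], reject
10. q=(35,44) nearest=3 d=32 new=(17,17) → blocked by [15,24]×[15,20], reject
11. q=(36,36) nearest=3 d=24 new=(17,17) → blocked by [15,24]×[15,20], reject
12. q=(18,1) nearest=2 d=11 new=(12,5) → add node 4 parent=2 cost=15
13. q=(36,38) nearest=3 d=26 new=(17,17) → blocked by [15,24]×[15,20], reject
14. q=(25,45) nearest=3 d=33 new=(17,17) → blocked by [15,24]×[15,20], reject
15. q=(7,24) nearest=3 d=12 new=(7,17) → blocked by [2,11]×[13,15], reject
16. q=(22,31) nearest=3 d=19 new=(17,17) → blocked by [15,24]×[15,20], reject
17. q=(25,11) nearest=3 d=13 new=(17,11) → add node 5 parent=3 cost=20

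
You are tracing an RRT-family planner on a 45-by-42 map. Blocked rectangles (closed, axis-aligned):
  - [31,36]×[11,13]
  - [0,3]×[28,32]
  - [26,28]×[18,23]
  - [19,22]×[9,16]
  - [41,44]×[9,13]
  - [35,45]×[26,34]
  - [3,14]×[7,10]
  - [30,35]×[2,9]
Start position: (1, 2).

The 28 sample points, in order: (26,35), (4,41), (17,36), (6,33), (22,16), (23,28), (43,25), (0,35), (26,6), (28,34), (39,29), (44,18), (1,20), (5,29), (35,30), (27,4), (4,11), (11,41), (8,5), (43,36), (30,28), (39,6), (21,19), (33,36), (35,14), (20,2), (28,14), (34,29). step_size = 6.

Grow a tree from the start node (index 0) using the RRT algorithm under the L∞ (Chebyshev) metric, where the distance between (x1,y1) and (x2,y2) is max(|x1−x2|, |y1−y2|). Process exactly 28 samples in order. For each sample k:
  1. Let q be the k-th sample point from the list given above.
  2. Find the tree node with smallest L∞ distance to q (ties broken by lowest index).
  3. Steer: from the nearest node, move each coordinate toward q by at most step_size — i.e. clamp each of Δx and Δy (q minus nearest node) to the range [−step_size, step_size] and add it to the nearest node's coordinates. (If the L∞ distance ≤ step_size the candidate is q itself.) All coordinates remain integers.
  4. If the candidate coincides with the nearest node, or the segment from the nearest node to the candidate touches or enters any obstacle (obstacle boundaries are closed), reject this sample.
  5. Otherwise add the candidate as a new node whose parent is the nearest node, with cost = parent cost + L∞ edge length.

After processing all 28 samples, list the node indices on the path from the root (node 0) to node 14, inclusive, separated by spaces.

1. q=(26,35) nearest=0 d=33 new=(7,8) → blocked by [3,14]×[7,10], reject
2. q=(4,41) nearest=0 d=39 new=(4,8) → blocked by [3,14]×[7,10], reject
3. q=(17,36) nearest=0 d=34 new=(7,8) → blocked by [3,14]×[7,10], reject
4. q=(6,33) nearest=0 d=31 new=(6,8) → blocked by [3,14]×[7,10], reject
5. q=(22,16) nearest=0 d=21 new=(7,8) → blocked by [3,14]×[7,10], reject
6. q=(23,28) nearest=0 d=26 new=(7,8) → blocked by [3,14]×[7,10], reject
7. q=(43,25) nearest=0 d=42 new=(7,8) → blocked by [3,14]×[7,10], reject
8. q=(0,35) nearest=0 d=33 new=(0,8) → add node 1 parent=0 cost=6
9. q=(26,6) nearest=0 d=25 new=(7,6) → add node 2 parent=0 cost=6
10. q=(28,34) nearest=1 d=28 new=(6,14) → add node 3 parent=1 cost=12
11. q=(39,29) nearest=2 d=32 new=(13,12) → blocked by [3,14]×[7,10], reject
12. q=(44,18) nearest=2 d=37 new=(13,12) → blocked by [3,14]×[7,10], reject
13. q=(1,20) nearest=3 d=6 new=(1,20) → add node 4 parent=3 cost=18
14. q=(5,29) nearest=4 d=9 new=(5,26) → add node 5 parent=4 cost=24
15. q=(35,30) nearest=2 d=28 new=(13,12) → blocked by [3,14]×[7,10], reject
16. q=(27,4) nearest=2 d=20 new=(13,4) → add node 6 parent=2 cost=12
17. q=(4,11) nearest=3 d=3 new=(4,11) → add node 7 parent=3 cost=15
18. q=(11,41) nearest=5 d=15 new=(11,32) → add node 8 parent=5 cost=30
19. q=(8,5) nearest=2 d=1 new=(8,5) → add node 9 parent=2 cost=7
20. q=(43,36) nearest=6 d=32 new=(19,10) → blocked by [19,22]×[9,16], reject
21. q=(30,28) nearest=8 d=19 new=(17,28) → add node 10 parent=8 cost=36
22. q=(39,6) nearest=10 d=22 new=(23,22) → add node 11 parent=10 cost=42
23. q=(21,19) nearest=11 d=3 new=(21,19) → add node 12 parent=11 cost=45
24. q=(33,36) nearest=11 d=14 new=(29,28) → add node 13 parent=11 cost=48
25. q=(35,14) nearest=11 d=12 new=(29,16) → blocked by [26,28]×[18,23], reject
26. q=(20,2) nearest=6 d=7 new=(19,2) → add node 14 parent=6 cost=18
27. q=(28,14) nearest=12 d=7 new=(27,14) → add node 15 parent=12 cost=51
28. q=(34,29) nearest=13 d=5 new=(34,29) → add node 16 parent=13 cost=53

Path: 0 2 6 14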